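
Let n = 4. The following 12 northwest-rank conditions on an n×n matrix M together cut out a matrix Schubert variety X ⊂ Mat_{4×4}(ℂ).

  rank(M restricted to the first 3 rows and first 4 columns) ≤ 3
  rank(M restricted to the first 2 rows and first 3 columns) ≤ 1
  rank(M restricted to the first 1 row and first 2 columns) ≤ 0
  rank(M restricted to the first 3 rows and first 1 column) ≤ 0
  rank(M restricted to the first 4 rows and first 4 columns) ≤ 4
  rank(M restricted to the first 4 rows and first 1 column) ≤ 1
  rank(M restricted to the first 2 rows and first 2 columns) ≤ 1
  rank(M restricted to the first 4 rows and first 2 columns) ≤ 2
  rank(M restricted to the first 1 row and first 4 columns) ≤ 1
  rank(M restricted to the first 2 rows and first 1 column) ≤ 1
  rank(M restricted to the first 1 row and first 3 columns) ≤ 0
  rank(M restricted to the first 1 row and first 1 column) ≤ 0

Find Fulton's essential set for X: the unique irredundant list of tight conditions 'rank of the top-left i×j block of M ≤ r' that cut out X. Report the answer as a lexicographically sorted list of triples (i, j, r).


Computing R[i][j] = min implied NW-rank bound (n=4, 12 conditions):

  row 1: 0 | 0 | 0 | 1
  row 2: 0 | 1 | 1 | 2
  row 3: 0 | 1 | 2 | 3
  row 4: 1 | 2 | 3 | 4

the unique w with this rank table is (4, 2, 3, 1).

|D(w)|=5, |Ess(w)|=2:

[(1, 3, 0), (3, 1, 0)]


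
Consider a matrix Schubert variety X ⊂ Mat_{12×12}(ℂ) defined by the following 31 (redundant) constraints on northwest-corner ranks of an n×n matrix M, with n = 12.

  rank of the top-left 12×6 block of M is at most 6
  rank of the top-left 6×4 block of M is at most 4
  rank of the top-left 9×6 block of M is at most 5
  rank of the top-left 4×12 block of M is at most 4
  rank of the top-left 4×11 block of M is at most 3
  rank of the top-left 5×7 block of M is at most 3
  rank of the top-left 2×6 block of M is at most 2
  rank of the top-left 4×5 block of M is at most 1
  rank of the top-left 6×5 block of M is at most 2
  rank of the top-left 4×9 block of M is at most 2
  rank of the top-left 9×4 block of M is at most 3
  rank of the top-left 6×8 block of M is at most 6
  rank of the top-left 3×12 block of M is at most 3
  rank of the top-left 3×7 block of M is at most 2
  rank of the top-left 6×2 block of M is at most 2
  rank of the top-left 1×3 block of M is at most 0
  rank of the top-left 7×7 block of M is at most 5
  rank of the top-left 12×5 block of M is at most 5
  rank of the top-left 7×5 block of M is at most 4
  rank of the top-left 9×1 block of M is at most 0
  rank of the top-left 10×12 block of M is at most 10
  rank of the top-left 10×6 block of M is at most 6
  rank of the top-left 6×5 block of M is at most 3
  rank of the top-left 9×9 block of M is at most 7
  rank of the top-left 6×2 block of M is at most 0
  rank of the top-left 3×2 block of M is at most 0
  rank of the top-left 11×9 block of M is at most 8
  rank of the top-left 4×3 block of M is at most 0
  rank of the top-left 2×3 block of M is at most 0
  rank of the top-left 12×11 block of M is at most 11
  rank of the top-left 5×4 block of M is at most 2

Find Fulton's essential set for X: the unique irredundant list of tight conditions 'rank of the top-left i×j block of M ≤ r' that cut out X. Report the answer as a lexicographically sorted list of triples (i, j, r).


The tightest implied rank at each (i,j), from the 31 conditions:

  i=1: 0  0  0  1  1  1  1  1  1  1  1  1
  i=2: 0  0  0  1  1  2  2  2  2  2  2  2
  i=3: 0  0  0  1  1  2  2  2  2  3  3  3
  i=4: 0  0  0  1  1  2  2  2  2  3  3  4
  i=5: 0  0  1  2  2  3  3  3  3  4  4  5
  i=6: 0  0  1  2  2  3  4  4  4  5  5  6
  i=7: 0  1  2  3  3  4  5  5  5  6  6  7
  i=8: 0  1  2  3  4  5  6  6  6  7  7  8
  i=9: 0  1  2  3  4  5  6  7  7  8  8  9
  i=10: 1  2  3  4  5  6  7  8  8  9  9  10
  i=11: 1  2  3  4  5  6  7  8  8  9  10  11
  i=12: 1  2  3  4  5  6  7  8  9  10  11  12

so w = (4, 6, 10, 12, 3, 7, 2, 5, 8, 1, 11, 9).

ℓ(w)=31; the 8 essential cells (i,j,r):

[(4, 3, 0), (4, 5, 1), (4, 9, 2), (4, 11, 3), (6, 2, 0), (6, 5, 2), (9, 1, 0), (11, 9, 8)]


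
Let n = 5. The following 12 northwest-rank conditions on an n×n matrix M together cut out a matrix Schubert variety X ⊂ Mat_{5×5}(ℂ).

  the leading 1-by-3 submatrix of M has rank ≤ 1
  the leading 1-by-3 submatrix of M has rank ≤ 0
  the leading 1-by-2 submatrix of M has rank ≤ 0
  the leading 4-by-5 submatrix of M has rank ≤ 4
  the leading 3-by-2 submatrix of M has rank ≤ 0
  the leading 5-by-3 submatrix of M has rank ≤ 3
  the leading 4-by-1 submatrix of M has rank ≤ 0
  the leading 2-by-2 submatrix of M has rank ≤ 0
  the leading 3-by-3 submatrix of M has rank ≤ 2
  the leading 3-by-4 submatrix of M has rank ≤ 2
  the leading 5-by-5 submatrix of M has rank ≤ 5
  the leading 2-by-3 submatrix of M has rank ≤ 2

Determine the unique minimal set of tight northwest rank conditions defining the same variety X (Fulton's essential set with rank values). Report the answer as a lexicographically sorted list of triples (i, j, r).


Computing R[i][j] = min implied NW-rank bound (n=5, 12 conditions):

  i=1: 0, 0, 0, 1, 1
  i=2: 0, 0, 1, 2, 2
  i=3: 0, 0, 1, 2, 3
  i=4: 0, 1, 2, 3, 4
  i=5: 1, 2, 3, 4, 5

second differences of R give the permutation w = (4, 3, 5, 2, 1).

Fulton essential set (3 of the 8 Rothe cells):

[(1, 3, 0), (3, 2, 0), (4, 1, 0)]


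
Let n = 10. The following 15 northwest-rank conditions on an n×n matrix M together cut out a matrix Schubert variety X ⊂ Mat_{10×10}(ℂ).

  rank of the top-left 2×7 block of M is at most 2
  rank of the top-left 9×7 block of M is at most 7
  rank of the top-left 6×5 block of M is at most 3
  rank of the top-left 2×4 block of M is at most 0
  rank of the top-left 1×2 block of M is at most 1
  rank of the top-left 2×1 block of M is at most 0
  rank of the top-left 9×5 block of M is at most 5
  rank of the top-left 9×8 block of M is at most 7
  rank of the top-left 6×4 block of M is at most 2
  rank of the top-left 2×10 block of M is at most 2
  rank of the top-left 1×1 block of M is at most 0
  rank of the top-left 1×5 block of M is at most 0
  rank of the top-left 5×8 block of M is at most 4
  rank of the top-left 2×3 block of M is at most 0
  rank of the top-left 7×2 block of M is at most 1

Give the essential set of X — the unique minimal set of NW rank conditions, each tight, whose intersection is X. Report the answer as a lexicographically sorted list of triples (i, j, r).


Reconstructing r_w from the 15 given conditions:

  0 | 0 | 0 | 0 | 0 | 1 | 1 | 1 | 1 | 1
  0 | 0 | 0 | 0 | 1 | 2 | 2 | 2 | 2 | 2
  1 | 1 | 1 | 1 | 2 | 3 | 3 | 3 | 3 | 3
  1 | 1 | 2 | 2 | 3 | 4 | 4 | 4 | 4 | 4
  1 | 1 | 2 | 2 | 3 | 4 | 4 | 4 | 5 | 5
  1 | 1 | 2 | 2 | 3 | 4 | 5 | 5 | 6 | 6
  1 | 1 | 2 | 3 | 4 | 5 | 6 | 6 | 7 | 7
  1 | 2 | 3 | 4 | 5 | 6 | 7 | 7 | 8 | 8
  1 | 2 | 3 | 4 | 5 | 6 | 7 | 7 | 8 | 9
  1 | 2 | 3 | 4 | 5 | 6 | 7 | 8 | 9 | 10

hence w(1..10) = (6, 5, 1, 3, 9, 7, 4, 2, 10, 8).

6 SE-corners of the 18-cell Rothe diagram give Ess(w):

[(1, 5, 0), (2, 4, 0), (5, 8, 4), (6, 4, 2), (7, 2, 1), (9, 8, 7)]


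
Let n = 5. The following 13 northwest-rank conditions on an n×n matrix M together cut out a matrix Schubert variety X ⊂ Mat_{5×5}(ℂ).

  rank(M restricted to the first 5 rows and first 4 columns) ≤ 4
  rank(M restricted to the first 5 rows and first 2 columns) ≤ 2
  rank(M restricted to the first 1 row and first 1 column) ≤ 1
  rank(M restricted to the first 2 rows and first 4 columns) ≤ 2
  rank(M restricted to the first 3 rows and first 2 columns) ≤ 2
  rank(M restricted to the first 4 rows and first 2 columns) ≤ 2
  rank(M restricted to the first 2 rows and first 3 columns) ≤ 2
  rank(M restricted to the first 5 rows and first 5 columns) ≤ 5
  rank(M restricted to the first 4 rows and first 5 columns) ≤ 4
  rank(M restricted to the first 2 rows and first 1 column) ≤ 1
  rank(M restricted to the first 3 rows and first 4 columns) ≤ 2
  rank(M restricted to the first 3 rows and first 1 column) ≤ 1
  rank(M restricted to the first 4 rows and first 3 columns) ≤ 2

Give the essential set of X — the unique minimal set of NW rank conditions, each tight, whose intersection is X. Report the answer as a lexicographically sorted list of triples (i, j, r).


Propagating the 13 rank bounds to every northwest block:

  i=1: 1 | 1 | 1 | 1 | 1
  i=2: 1 | 2 | 2 | 2 | 2
  i=3: 1 | 2 | 2 | 2 | 3
  i=4: 1 | 2 | 2 | 3 | 4
  i=5: 1 | 2 | 3 | 4 | 5

so w = (1, 2, 5, 4, 3).

|D(w)|=3, |Ess(w)|=2:

[(3, 4, 2), (4, 3, 2)]


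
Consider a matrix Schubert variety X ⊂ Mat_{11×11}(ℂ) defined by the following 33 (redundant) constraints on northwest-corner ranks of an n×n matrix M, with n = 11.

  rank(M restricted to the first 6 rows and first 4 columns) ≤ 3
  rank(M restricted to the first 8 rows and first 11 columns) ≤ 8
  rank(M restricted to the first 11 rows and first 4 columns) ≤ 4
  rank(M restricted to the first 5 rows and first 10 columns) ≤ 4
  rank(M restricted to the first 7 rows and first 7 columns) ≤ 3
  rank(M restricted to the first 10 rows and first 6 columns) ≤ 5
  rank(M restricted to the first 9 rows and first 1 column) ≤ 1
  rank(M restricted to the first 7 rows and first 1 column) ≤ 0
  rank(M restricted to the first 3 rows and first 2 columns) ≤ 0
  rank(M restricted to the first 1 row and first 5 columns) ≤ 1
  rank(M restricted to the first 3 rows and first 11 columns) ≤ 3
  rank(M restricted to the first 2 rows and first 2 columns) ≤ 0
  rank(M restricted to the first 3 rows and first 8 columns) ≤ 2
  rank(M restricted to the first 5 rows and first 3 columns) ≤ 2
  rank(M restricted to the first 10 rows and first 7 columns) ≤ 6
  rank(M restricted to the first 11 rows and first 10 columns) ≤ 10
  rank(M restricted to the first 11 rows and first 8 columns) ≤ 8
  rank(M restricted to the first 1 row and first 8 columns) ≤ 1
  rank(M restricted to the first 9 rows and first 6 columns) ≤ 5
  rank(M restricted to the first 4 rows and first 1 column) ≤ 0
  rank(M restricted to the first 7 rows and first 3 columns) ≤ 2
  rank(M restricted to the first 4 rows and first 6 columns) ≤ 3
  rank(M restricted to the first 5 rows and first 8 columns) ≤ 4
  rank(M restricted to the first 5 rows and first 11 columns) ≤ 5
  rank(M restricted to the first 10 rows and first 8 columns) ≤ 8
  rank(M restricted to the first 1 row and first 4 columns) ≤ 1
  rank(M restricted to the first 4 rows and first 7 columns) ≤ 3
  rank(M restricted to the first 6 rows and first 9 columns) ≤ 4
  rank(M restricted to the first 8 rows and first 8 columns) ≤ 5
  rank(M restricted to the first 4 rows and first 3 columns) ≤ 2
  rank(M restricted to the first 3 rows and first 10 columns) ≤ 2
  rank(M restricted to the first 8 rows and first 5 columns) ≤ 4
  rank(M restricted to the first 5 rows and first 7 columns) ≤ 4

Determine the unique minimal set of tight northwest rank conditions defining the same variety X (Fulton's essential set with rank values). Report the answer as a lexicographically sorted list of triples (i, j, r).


Rank table r_w(11×11) implied by the 33 constraints:

  i=1: 0, 0, 1, 1, 1, 1, 1, 1, 1, 1, 1
  i=2: 0, 0, 1, 2, 2, 2, 2, 2, 2, 2, 2
  i=3: 0, 0, 1, 2, 2, 2, 2, 2, 2, 2, 3
  i=4: 0, 1, 2, 3, 3, 3, 3, 3, 3, 3, 4
  i=5: 0, 1, 2, 3, 3, 3, 3, 4, 4, 4, 5
  i=6: 0, 1, 2, 3, 3, 3, 3, 4, 4, 5, 6
  i=7: 0, 1, 2, 3, 3, 3, 3, 4, 5, 6, 7
  i=8: 1, 2, 3, 4, 4, 4, 4, 5, 6, 7, 8
  i=9: 1, 2, 3, 4, 5, 5, 5, 6, 7, 8, 9
  i=10: 1, 2, 3, 4, 5, 5, 6, 7, 8, 9, 10
  i=11: 1, 2, 3, 4, 5, 6, 7, 8, 9, 10, 11

hence w(1..11) = (3, 4, 11, 2, 8, 10, 9, 1, 5, 7, 6).

6 SE-corners of the 27-cell Rothe diagram give Ess(w):

[(3, 2, 0), (3, 10, 2), (6, 9, 4), (7, 1, 0), (7, 7, 3), (10, 6, 5)]


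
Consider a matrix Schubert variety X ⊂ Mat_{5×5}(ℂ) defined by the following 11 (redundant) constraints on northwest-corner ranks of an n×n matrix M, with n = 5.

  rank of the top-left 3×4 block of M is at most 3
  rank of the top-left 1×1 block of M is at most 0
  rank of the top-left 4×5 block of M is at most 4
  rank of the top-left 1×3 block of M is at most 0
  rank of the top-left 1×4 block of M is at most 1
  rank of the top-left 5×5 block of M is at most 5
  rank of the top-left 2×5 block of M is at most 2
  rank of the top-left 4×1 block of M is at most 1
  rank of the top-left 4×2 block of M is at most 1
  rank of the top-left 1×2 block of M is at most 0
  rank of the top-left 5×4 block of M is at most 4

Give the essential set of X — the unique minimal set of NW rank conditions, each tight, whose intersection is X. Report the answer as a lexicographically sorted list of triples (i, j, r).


Computing R[i][j] = min implied NW-rank bound (n=5, 11 conditions):

  0  0  0  1  1
  1  1  1  2  2
  1  1  2  3  3
  1  1  2  3  4
  1  2  3  4  5

reading off 1-entries of Δ²R: w = (4, 1, 3, 5, 2).

Fulton essential set (2 of the 5 Rothe cells):

[(1, 3, 0), (4, 2, 1)]


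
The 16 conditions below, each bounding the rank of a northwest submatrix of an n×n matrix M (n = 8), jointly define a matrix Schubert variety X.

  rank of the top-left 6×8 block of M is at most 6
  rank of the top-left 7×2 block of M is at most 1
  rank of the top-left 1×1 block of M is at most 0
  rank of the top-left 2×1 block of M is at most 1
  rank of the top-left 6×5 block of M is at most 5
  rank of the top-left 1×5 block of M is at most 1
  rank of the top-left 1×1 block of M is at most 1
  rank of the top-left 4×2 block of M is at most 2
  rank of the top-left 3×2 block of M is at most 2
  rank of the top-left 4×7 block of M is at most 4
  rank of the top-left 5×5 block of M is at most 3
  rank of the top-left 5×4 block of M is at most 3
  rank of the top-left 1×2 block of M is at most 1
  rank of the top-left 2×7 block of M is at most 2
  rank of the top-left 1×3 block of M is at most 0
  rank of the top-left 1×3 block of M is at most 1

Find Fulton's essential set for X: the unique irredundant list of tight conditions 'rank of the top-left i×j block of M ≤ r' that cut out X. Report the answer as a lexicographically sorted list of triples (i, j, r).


Recovering R(i,j) via the rank-extension bound from the 16 conditions:

  R[1]: 0 | 0 | 0 | 1 | 1 | 1 | 1 | 1
  R[2]: 1 | 1 | 1 | 2 | 2 | 2 | 2 | 2
  R[3]: 1 | 1 | 2 | 3 | 3 | 3 | 3 | 3
  R[4]: 1 | 1 | 2 | 3 | 3 | 4 | 4 | 4
  R[5]: 1 | 1 | 2 | 3 | 3 | 4 | 5 | 5
  R[6]: 1 | 1 | 2 | 3 | 4 | 5 | 6 | 6
  R[7]: 1 | 1 | 2 | 3 | 4 | 5 | 6 | 7
  R[8]: 1 | 2 | 3 | 4 | 5 | 6 | 7 | 8

so w = (4, 1, 3, 6, 7, 5, 8, 2).

Rothe diagram D(w) (10 cells), 3 SE-corners (essential conditions):

[(1, 3, 0), (5, 5, 3), (7, 2, 1)]


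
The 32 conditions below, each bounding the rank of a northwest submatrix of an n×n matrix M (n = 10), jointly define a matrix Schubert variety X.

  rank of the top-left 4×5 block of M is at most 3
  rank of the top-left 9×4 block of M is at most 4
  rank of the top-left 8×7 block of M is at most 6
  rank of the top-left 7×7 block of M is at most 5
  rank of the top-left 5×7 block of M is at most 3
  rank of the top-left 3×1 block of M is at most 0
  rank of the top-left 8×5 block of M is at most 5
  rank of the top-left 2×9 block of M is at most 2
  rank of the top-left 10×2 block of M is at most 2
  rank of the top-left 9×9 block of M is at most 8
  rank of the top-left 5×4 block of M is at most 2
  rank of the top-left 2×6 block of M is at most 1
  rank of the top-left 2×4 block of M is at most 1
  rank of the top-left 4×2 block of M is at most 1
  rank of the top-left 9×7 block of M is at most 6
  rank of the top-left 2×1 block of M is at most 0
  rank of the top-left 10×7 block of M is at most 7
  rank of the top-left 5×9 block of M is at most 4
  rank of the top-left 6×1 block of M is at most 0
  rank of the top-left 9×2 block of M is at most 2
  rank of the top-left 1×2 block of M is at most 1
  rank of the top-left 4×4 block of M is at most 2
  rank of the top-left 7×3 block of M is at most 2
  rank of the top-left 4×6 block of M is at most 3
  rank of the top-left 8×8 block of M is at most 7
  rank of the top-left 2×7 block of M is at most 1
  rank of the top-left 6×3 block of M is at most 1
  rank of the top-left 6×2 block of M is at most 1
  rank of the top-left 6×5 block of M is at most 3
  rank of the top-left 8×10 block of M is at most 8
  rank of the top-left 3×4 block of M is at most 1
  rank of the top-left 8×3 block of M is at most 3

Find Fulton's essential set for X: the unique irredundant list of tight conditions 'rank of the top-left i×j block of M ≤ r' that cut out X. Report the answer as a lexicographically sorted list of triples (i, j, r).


Computing R[i][j] = min implied NW-rank bound (n=10, 32 conditions):

  row 1: 0  1  1  1  1  1  1  1  1  1
  row 2: 0  1  1  1  1  1  1  2  2  2
  row 3: 0  1  1  1  2  2  2  3  3  3
  row 4: 0  1  1  2  3  3  3  4  4  4
  row 5: 0  1  1  2  3  3  3  4  4  5
  row 6: 0  1  1  2  3  4  4  5  5  6
  row 7: 1  2  2  3  4  5  5  6  6  7
  row 8: 1  2  3  4  5  6  6  7  7  8
  row 9: 1  2  3  4  5  6  6  7  8  9
  row 10: 1  2  3  4  5  6  7  8  9  10

second differences of R give the permutation w = (2, 8, 5, 4, 10, 6, 1, 3, 9, 7).

|D(w)|=20, |Ess(w)|=7:

[(2, 7, 1), (3, 4, 1), (5, 7, 3), (5, 9, 4), (6, 1, 0), (6, 3, 1), (9, 7, 6)]


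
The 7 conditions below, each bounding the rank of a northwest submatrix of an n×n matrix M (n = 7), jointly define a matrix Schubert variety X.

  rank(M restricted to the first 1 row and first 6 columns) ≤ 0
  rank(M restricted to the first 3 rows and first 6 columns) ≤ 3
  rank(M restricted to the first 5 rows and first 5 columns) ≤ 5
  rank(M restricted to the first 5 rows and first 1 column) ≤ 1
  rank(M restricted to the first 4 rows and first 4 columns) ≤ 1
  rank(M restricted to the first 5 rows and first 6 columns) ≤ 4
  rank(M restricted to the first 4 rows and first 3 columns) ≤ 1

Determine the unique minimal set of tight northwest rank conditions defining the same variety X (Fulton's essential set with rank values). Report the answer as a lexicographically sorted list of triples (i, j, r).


The tightest implied rank at each (i,j), from the 7 conditions:

  row 1: 0 | 0 | 0 | 0 | 0 | 0 | 1
  row 2: 1 | 1 | 1 | 1 | 1 | 1 | 2
  row 3: 1 | 1 | 1 | 1 | 2 | 2 | 3
  row 4: 1 | 1 | 1 | 1 | 2 | 3 | 4
  row 5: 1 | 2 | 2 | 2 | 3 | 4 | 5
  row 6: 1 | 2 | 3 | 3 | 4 | 5 | 6
  row 7: 1 | 2 | 3 | 4 | 5 | 6 | 7

reading off 1-entries of Δ²R: w = (7, 1, 5, 6, 2, 3, 4).

ℓ(w)=12; the 2 essential cells (i,j,r):

[(1, 6, 0), (4, 4, 1)]


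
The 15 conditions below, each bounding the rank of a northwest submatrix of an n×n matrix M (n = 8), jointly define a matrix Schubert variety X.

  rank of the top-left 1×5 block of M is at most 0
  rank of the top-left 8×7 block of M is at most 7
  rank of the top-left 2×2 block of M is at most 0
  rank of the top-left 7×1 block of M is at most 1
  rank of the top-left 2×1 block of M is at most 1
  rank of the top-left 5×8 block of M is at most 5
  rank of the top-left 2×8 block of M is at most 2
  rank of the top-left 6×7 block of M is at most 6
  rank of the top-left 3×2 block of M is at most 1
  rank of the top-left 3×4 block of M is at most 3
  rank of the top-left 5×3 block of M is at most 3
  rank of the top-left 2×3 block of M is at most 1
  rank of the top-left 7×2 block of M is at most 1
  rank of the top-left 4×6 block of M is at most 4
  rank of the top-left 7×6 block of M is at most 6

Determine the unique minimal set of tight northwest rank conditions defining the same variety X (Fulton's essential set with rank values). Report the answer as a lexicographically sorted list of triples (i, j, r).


Computing R[i][j] = min implied NW-rank bound (n=8, 15 conditions):

  0 0 0 0 0 1 1 1
  0 0 1 1 1 2 2 2
  1 1 2 2 2 3 3 3
  1 1 2 3 3 4 4 4
  1 1 2 3 4 5 5 5
  1 1 2 3 4 5 6 6
  1 1 2 3 4 5 6 7
  1 2 3 4 5 6 7 8

second differences of R give the permutation w = (6, 3, 1, 4, 5, 7, 8, 2).

Fulton essential set (3 of the 11 Rothe cells):

[(1, 5, 0), (2, 2, 0), (7, 2, 1)]


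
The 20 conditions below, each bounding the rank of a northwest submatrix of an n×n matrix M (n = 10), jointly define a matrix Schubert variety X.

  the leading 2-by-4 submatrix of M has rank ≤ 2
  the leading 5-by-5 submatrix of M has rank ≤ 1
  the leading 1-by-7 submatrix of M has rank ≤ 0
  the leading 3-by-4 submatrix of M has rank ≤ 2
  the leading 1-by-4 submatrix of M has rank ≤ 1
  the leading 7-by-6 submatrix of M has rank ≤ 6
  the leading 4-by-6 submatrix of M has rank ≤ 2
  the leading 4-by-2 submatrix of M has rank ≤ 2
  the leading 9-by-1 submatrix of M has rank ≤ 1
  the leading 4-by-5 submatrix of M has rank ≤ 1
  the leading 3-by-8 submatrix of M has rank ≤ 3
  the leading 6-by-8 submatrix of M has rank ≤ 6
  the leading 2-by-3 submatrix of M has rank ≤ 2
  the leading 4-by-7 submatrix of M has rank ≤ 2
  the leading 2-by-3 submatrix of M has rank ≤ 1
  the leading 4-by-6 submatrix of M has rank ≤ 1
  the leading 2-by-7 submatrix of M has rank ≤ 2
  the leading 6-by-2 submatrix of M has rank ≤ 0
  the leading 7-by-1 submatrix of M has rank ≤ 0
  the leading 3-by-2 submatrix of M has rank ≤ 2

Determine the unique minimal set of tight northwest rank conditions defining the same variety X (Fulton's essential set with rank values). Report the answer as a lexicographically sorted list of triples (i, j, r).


Recovering R(i,j) via the rank-extension bound from the 20 conditions:

  i=1: 0 0 0 0 0 0 0 1 1 1
  i=2: 0 0 1 1 1 1 1 2 2 2
  i=3: 0 0 1 1 1 1 2 3 3 3
  i=4: 0 0 1 1 1 1 2 3 4 4
  i=5: 0 0 1 1 1 2 3 4 5 5
  i=6: 0 0 1 2 2 3 4 5 6 6
  i=7: 0 1 2 3 3 4 5 6 7 7
  i=8: 1 2 3 4 4 5 6 7 8 8
  i=9: 1 2 3 4 5 6 7 8 9 9
  i=10: 1 2 3 4 5 6 7 8 9 10

reading off 1-entries of Δ²R: w = (8, 3, 7, 9, 6, 4, 2, 1, 5, 10).

Fulton essential set (5 of the 26 Rothe cells):

[(1, 7, 0), (4, 6, 1), (5, 5, 1), (6, 2, 0), (7, 1, 0)]


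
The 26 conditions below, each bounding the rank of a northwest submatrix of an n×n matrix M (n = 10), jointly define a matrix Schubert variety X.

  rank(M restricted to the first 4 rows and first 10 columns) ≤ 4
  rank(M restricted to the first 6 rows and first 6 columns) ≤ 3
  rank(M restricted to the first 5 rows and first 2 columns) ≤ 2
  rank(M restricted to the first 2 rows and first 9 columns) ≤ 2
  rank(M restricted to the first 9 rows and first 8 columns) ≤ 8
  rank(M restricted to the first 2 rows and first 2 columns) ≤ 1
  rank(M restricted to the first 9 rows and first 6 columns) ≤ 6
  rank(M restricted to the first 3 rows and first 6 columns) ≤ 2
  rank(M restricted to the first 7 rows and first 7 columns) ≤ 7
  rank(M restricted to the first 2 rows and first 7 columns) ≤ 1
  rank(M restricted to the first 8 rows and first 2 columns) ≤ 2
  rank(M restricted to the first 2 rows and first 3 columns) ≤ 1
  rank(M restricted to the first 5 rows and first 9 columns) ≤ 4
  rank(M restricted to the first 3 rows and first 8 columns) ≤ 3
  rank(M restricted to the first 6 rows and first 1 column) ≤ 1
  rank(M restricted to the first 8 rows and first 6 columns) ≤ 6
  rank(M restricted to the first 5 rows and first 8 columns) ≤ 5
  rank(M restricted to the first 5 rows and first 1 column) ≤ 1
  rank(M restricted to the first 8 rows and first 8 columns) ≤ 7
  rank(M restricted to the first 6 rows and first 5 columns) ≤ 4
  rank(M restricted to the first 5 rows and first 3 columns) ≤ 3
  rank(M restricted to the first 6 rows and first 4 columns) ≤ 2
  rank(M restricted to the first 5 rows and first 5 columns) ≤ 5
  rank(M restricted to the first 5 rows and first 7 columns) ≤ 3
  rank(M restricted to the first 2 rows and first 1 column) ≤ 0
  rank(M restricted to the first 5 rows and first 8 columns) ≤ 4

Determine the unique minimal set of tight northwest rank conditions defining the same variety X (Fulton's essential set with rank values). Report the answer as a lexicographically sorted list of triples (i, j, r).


Propagating the 26 rank bounds to every northwest block:

  R[1]: 0, 1, 1, 1, 1, 1, 1, 1, 1, 1
  R[2]: 0, 1, 1, 1, 1, 1, 1, 2, 2, 2
  R[3]: 1, 2, 2, 2, 2, 2, 2, 3, 3, 3
  R[4]: 1, 2, 2, 2, 3, 3, 3, 4, 4, 4
  R[5]: 1, 2, 2, 2, 3, 3, 3, 4, 4, 5
  R[6]: 1, 2, 2, 2, 3, 3, 4, 5, 5, 6
  R[7]: 1, 2, 3, 3, 4, 4, 5, 6, 6, 7
  R[8]: 1, 2, 3, 4, 5, 5, 6, 7, 7, 8
  R[9]: 1, 2, 3, 4, 5, 6, 7, 8, 8, 9
  R[10]: 1, 2, 3, 4, 5, 6, 7, 8, 9, 10

hence w(1..10) = (2, 8, 1, 5, 10, 7, 3, 4, 6, 9).

ℓ(w)=17; the 6 essential cells (i,j,r):

[(2, 1, 0), (2, 7, 1), (5, 7, 3), (5, 9, 4), (6, 4, 2), (6, 6, 3)]


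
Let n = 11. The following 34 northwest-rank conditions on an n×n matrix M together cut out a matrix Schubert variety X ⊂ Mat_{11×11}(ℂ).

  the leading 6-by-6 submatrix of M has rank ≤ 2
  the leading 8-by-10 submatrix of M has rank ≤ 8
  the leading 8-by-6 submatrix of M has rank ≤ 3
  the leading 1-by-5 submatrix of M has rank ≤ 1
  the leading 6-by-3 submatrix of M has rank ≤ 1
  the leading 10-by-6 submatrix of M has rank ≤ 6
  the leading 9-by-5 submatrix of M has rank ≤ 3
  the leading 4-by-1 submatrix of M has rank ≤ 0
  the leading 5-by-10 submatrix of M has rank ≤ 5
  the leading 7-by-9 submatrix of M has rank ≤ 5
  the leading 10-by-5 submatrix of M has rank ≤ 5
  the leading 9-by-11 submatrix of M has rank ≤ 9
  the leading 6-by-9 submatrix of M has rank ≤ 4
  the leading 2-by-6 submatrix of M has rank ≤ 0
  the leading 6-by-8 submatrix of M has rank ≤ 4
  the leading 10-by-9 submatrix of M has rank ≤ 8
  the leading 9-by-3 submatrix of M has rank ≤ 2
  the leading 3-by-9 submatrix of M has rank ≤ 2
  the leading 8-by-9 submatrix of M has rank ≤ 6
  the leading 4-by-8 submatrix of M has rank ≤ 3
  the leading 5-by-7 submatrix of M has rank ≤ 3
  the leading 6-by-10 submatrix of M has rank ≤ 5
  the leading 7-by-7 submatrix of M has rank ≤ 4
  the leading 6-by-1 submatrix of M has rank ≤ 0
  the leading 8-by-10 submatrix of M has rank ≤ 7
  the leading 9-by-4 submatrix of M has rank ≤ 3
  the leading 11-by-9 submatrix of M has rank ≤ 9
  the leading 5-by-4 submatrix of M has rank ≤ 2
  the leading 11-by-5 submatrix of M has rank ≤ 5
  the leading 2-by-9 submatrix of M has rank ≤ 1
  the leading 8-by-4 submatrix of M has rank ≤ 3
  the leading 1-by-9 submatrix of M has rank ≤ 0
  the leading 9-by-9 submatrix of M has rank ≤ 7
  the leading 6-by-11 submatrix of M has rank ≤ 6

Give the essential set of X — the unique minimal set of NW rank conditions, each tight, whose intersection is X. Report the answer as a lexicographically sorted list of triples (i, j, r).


Rank table r_w(11×11) implied by the 34 constraints:

  row 1: 0 | 0 | 0 | 0 | 0 | 0 | 0 | 0 | 0 | 1 | 1
  row 2: 0 | 0 | 0 | 0 | 0 | 0 | 1 | 1 | 1 | 2 | 2
  row 3: 0 | 1 | 1 | 1 | 1 | 1 | 2 | 2 | 2 | 3 | 3
  row 4: 0 | 1 | 1 | 2 | 2 | 2 | 3 | 3 | 3 | 4 | 4
  row 5: 0 | 1 | 1 | 2 | 2 | 2 | 3 | 4 | 4 | 5 | 5
  row 6: 0 | 1 | 1 | 2 | 2 | 2 | 3 | 4 | 4 | 5 | 6
  row 7: 1 | 2 | 2 | 3 | 3 | 3 | 4 | 5 | 5 | 6 | 7
  row 8: 1 | 2 | 2 | 3 | 3 | 3 | 4 | 5 | 6 | 7 | 8
  row 9: 1 | 2 | 2 | 3 | 3 | 4 | 5 | 6 | 7 | 8 | 9
  row 10: 1 | 2 | 3 | 4 | 4 | 5 | 6 | 7 | 8 | 9 | 10
  row 11: 1 | 2 | 3 | 4 | 5 | 6 | 7 | 8 | 9 | 10 | 11

the unique w with this rank table is (10, 7, 2, 4, 8, 11, 1, 9, 6, 3, 5).

Rothe diagram D(w) (32 cells), 9 SE-corners (essential conditions):

[(1, 9, 0), (2, 6, 0), (6, 1, 0), (6, 3, 1), (6, 6, 2), (6, 9, 4), (8, 6, 3), (9, 3, 2), (9, 5, 3)]


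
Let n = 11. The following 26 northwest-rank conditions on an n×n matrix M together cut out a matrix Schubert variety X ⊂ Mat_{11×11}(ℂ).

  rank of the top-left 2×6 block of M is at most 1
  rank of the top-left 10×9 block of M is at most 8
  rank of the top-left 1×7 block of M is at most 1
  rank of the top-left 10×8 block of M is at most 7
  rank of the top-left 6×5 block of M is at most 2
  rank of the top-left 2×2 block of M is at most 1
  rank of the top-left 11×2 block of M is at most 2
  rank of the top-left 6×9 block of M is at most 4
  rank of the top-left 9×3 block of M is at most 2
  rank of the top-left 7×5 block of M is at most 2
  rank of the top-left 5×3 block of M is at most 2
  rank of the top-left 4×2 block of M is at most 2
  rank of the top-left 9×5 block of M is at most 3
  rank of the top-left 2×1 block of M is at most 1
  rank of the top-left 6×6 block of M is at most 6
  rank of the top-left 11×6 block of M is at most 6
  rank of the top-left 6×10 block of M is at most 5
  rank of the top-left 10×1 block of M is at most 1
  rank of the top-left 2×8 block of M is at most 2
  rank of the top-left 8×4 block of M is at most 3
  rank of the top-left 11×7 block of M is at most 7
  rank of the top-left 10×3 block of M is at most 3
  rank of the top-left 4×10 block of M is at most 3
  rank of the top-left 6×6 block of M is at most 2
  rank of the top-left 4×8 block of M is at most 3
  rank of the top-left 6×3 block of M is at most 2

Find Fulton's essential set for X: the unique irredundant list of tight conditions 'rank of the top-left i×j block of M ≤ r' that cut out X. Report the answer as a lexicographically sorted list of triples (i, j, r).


Computing R[i][j] = min implied NW-rank bound (n=11, 26 conditions):

  R[1]: 1 1 1 1 1 1 1 1 1 1 1
  R[2]: 1 1 1 1 1 1 2 2 2 2 2
  R[3]: 1 2 2 2 2 2 3 3 3 3 3
  R[4]: 1 2 2 2 2 2 3 3 3 3 4
  R[5]: 1 2 2 2 2 2 3 4 4 4 5
  R[6]: 1 2 2 2 2 2 3 4 4 5 6
  R[7]: 1 2 2 2 2 3 4 5 5 6 7
  R[8]: 1 2 2 3 3 4 5 6 6 7 8
  R[9]: 1 2 2 3 3 4 5 6 7 8 9
  R[10]: 1 2 3 4 4 5 6 7 8 9 10
  R[11]: 1 2 3 4 5 6 7 8 9 10 11

giving w = (1, 7, 2, 11, 8, 10, 6, 4, 9, 3, 5) via Δ²R.

Fulton essential set (7 of the 27 Rothe cells):

[(2, 6, 1), (4, 10, 3), (6, 6, 2), (6, 9, 4), (7, 5, 2), (9, 3, 2), (9, 5, 3)]


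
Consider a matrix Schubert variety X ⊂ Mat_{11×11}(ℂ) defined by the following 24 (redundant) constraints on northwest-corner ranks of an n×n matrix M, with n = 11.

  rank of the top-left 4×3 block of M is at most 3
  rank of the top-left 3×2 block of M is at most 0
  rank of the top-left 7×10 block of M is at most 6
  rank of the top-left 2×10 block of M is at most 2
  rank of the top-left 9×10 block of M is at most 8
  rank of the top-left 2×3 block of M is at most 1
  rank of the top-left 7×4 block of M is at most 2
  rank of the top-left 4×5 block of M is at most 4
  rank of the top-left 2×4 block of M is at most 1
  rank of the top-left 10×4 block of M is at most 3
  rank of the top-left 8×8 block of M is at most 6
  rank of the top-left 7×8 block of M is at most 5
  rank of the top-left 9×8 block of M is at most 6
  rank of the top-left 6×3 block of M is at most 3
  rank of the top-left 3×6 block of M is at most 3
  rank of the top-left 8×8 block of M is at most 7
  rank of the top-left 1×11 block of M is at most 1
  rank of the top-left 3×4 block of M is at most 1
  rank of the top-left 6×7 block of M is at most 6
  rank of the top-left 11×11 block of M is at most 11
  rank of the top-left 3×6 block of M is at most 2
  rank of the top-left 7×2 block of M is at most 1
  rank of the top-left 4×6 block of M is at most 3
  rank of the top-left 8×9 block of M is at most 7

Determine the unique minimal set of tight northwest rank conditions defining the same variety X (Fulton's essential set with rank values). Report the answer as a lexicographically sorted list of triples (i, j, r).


Computing R[i][j] = min implied NW-rank bound (n=11, 24 conditions):

  row 1: 0 0 1 1 1 1 1 1 1 1 1
  row 2: 0 0 1 1 2 2 2 2 2 2 2
  row 3: 0 0 1 1 2 2 3 3 3 3 3
  row 4: 1 1 2 2 3 3 4 4 4 4 4
  row 5: 1 1 2 2 3 4 5 5 5 5 5
  row 6: 1 1 2 2 3 4 5 5 6 6 6
  row 7: 1 1 2 2 3 4 5 5 6 6 7
  row 8: 1 2 3 3 4 5 6 6 7 7 8
  row 9: 1 2 3 3 4 5 6 6 7 8 9
  row 10: 1 2 3 3 4 5 6 7 8 9 10
  row 11: 1 2 3 4 5 6 7 8 9 10 11

giving w = (3, 5, 7, 1, 6, 9, 11, 2, 10, 8, 4) via Δ²R.

9 SE-corners of the 21-cell Rothe diagram give Ess(w):

[(3, 2, 0), (3, 4, 1), (3, 6, 2), (7, 2, 1), (7, 4, 2), (7, 8, 5), (7, 10, 6), (9, 8, 6), (10, 4, 3)]


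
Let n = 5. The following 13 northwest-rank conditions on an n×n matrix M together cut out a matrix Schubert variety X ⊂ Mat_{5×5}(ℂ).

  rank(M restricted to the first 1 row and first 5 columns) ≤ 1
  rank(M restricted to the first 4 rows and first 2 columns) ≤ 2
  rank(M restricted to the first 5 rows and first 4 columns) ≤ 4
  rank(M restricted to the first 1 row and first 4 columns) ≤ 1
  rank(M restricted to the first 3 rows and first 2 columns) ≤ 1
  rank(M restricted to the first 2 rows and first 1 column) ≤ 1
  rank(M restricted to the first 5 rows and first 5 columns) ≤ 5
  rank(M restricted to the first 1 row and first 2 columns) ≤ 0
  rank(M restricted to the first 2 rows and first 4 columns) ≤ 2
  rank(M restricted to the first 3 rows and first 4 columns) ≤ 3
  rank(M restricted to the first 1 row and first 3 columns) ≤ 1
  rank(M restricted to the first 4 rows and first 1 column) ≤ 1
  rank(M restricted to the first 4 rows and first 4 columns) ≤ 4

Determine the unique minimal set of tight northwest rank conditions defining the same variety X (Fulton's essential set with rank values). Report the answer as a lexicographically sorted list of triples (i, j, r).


Rank table r_w(5×5) implied by the 13 constraints:

  row 1: 0  0  1  1  1
  row 2: 1  1  2  2  2
  row 3: 1  1  2  3  3
  row 4: 1  2  3  4  4
  row 5: 1  2  3  4  5

the unique w with this rank table is (3, 1, 4, 2, 5).

D(w) has 3 cells with 2 SE-corners; essential set:

[(1, 2, 0), (3, 2, 1)]


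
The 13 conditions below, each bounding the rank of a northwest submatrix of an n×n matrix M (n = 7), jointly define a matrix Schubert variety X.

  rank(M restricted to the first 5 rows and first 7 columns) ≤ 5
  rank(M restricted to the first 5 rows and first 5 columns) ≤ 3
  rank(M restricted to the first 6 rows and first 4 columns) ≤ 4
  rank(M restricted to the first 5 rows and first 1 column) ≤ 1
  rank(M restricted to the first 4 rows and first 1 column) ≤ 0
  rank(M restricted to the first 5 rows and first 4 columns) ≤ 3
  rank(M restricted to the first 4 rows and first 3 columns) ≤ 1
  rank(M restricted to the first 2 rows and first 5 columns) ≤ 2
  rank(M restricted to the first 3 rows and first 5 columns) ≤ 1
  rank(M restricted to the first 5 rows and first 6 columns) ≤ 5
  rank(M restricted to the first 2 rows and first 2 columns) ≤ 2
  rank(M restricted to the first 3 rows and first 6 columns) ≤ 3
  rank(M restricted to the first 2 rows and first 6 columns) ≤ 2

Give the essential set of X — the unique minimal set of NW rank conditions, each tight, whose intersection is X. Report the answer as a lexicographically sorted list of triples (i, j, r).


Rank table r_w(7×7) implied by the 13 constraints:

  row 1: 0, 1, 1, 1, 1, 1, 1
  row 2: 0, 1, 1, 1, 1, 2, 2
  row 3: 0, 1, 1, 1, 1, 2, 3
  row 4: 0, 1, 1, 2, 2, 3, 4
  row 5: 1, 2, 2, 3, 3, 4, 5
  row 6: 1, 2, 3, 4, 4, 5, 6
  row 7: 1, 2, 3, 4, 5, 6, 7

giving w = (2, 6, 7, 4, 1, 3, 5) via Δ²R.

Rothe diagram D(w) (11 cells), 3 SE-corners (essential conditions):

[(3, 5, 1), (4, 1, 0), (4, 3, 1)]


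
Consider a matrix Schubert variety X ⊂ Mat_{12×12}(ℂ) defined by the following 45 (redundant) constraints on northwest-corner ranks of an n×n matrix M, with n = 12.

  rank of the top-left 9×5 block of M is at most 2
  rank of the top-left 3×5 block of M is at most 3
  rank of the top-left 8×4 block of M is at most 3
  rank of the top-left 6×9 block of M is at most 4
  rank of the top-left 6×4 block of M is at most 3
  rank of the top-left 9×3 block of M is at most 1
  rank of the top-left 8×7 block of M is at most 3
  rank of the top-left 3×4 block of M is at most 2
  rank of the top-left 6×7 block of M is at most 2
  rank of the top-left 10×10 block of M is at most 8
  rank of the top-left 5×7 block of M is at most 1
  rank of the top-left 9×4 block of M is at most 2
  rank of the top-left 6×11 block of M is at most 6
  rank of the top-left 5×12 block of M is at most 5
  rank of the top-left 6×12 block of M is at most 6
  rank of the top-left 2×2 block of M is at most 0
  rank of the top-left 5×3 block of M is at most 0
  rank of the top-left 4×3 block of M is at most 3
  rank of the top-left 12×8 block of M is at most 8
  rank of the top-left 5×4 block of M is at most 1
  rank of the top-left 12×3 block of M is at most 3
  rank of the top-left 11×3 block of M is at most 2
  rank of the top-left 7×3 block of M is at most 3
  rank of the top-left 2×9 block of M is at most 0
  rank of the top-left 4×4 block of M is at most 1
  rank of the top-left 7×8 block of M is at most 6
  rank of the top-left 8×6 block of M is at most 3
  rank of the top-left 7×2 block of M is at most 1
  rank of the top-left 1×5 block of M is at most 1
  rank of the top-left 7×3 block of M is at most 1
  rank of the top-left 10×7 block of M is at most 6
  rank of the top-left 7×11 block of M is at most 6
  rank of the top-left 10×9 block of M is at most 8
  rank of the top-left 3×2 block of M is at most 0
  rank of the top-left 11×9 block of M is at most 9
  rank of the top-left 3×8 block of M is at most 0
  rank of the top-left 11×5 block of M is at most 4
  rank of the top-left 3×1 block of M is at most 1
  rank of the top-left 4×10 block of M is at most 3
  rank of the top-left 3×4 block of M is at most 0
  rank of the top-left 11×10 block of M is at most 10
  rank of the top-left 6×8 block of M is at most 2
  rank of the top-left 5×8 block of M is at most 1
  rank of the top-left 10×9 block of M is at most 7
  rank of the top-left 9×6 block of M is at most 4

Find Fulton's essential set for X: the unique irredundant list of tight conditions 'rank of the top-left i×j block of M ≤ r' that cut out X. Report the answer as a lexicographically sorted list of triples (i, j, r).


The tightest implied rank at each (i,j), from the 45 conditions:

  0  0  0  0  0  0  0  0  0  1  1  1
  0  0  0  0  0  0  0  0  0  1  2  2
  0  0  0  0  0  0  0  0  1  2  3  3
  0  0  0  1  1  1  1  1  2  3  4  4
  0  0  0  1  1  1  1  1  2  3  4  5
  1  1  1  2  2  2  2  2  3  4  5  6
  1  1  1  2  2  3  3  3  4  5  6  7
  1  1  1  2  2  3  3  4  5  6  7  8
  1  1  1  2  2  3  4  5  6  7  8  9
  1  2  2  3  3  4  5  6  7  8  9  10
  1  2  2  3  4  5  6  7  8  9  10  11
  1  2  3  4  5  6  7  8  9  10  11  12

reading off 1-entries of Δ²R: w = (10, 11, 9, 4, 12, 1, 6, 8, 7, 2, 5, 3).

|D(w)|=47, |Ess(w)|=8:

[(2, 9, 0), (3, 8, 0), (5, 3, 0), (5, 8, 1), (8, 7, 3), (9, 3, 1), (9, 5, 2), (11, 3, 2)]


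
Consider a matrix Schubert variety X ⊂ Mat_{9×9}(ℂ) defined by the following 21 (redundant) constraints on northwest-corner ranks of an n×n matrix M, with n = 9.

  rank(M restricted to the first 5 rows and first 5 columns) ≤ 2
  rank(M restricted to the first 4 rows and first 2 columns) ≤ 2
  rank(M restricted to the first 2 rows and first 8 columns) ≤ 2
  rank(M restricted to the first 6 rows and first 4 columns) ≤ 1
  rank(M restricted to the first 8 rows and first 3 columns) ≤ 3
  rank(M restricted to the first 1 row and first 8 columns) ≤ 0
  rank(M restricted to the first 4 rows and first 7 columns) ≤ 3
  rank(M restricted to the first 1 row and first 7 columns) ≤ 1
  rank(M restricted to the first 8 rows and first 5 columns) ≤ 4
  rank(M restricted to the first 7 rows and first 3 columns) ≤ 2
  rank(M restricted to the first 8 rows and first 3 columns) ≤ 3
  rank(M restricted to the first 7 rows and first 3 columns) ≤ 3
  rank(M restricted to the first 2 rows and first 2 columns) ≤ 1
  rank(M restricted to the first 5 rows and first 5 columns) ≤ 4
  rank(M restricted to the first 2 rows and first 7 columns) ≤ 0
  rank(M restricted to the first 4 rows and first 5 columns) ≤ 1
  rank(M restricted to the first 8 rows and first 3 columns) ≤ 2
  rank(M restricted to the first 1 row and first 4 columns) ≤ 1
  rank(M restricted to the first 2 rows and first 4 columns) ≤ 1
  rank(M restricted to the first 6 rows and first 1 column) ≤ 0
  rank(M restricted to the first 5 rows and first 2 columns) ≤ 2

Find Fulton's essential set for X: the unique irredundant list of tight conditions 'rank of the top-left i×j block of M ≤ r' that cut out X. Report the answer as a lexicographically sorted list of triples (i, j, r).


Rank table r_w(9×9) implied by the 21 constraints:

  i=1: 0 | 0 | 0 | 0 | 0 | 0 | 0 | 0 | 1
  i=2: 0 | 0 | 0 | 0 | 0 | 0 | 0 | 1 | 2
  i=3: 0 | 1 | 1 | 1 | 1 | 1 | 1 | 2 | 3
  i=4: 0 | 1 | 1 | 1 | 1 | 2 | 2 | 3 | 4
  i=5: 0 | 1 | 1 | 1 | 2 | 3 | 3 | 4 | 5
  i=6: 0 | 1 | 1 | 1 | 2 | 3 | 4 | 5 | 6
  i=7: 1 | 2 | 2 | 2 | 3 | 4 | 5 | 6 | 7
  i=8: 1 | 2 | 2 | 3 | 4 | 5 | 6 | 7 | 8
  i=9: 1 | 2 | 3 | 4 | 5 | 6 | 7 | 8 | 9

giving w = (9, 8, 2, 6, 5, 7, 1, 4, 3) via Δ²R.

Rothe diagram D(w) (27 cells), 6 SE-corners (essential conditions):

[(1, 8, 0), (2, 7, 0), (4, 5, 1), (6, 1, 0), (6, 4, 1), (8, 3, 2)]
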